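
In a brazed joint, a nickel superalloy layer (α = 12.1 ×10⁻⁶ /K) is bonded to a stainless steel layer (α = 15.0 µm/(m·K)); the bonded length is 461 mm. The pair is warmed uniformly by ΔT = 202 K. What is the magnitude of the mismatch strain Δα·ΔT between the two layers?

Δα = |12.1 − 15.0|×10⁻⁶/K = 2.90×10⁻⁶/K.
Mismatch strain = Δα·ΔT = 2.90×10⁻⁶ × 202.0 = 5.86×10⁻⁴.

5.86×10⁻⁴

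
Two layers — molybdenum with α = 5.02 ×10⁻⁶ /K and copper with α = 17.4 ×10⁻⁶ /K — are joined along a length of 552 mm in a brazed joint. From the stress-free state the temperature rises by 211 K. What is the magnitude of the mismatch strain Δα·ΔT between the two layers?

2.61×10⁻³

Δα = |5.02 − 17.4|×10⁻⁶/K = 12.4×10⁻⁶/K.
Mismatch strain = Δα·ΔT = 12.4×10⁻⁶ × 211.0 = 2.61×10⁻³.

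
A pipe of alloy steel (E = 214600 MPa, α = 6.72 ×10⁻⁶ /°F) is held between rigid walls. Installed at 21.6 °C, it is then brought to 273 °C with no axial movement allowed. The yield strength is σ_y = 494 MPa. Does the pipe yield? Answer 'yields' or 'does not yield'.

E = 214600 MPa = 214.6 GPa.
α = 6.72×10⁻⁶/°F × 9/5 = 12.1×10⁻⁶/K.
ΔT = 251.4 K. Constrained thermal stress σ = E·α·ΔT = 214.6×10³ MPa × 12.1×10⁻⁶ × 251.4 = 653 MPa (compressive).
Compare to σ_y = 494 MPa: σ ≥ σ_y, so it yields.

yields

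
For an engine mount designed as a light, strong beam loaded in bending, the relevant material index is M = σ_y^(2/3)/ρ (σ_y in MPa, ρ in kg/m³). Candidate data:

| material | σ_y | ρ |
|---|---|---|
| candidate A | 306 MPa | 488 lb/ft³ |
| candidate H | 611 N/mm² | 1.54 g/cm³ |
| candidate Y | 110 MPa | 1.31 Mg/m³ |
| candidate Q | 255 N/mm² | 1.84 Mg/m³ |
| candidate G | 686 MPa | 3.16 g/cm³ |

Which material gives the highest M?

candidate H

Normalizing units and computing the index:
  candidate A: σ_y = 306.0 MPa, ρ = 7817 kg/m³
  candidate H: σ_y = 611.0 MPa, ρ = 1540 kg/m³
  candidate Y: σ_y = 110.0 MPa, ρ = 1310 kg/m³
  candidate Q: σ_y = 255.0 MPa, ρ = 1840 kg/m³
  candidate G: σ_y = 686.0 MPa, ρ = 3160 kg/m³
  candidate H: M = 46.8×10⁻³
  candidate G: M = 24.6×10⁻³
  candidate Q: M = 21.9×10⁻³
  candidate Y: M = 17.5×10⁻³
  candidate A: M = 5.81×10⁻³
Candidate H has the largest M.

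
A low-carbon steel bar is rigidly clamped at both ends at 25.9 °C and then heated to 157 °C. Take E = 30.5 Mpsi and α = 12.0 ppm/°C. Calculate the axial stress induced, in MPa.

331 MPa

E = 30.5 Mpsi = 210.3 GPa.
ΔT = 131.1 K. Constrained thermal stress σ = E·α·ΔT = 210.3×10³ MPa × 12.0×10⁻⁶ × 131.1 = 331 MPa (compressive).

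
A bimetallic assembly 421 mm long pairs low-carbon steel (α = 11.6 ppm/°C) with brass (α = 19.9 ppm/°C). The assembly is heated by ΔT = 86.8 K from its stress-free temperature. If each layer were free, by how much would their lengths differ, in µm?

303 µm

Δα = |11.6 − 19.9|×10⁻⁶/K = 8.30×10⁻⁶/K.
ΔL_mismatch = Δα·L·ΔT = 8.30×10⁻⁶ × 421.0 mm × 86.8 K = 303 µm.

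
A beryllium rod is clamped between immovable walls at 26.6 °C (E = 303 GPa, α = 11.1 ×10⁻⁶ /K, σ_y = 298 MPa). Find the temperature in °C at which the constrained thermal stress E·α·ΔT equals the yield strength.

E·α·ΔT = 298.0 MPa ⇒ ΔT = 298.0 / (303.0×10³ × 11.1×10⁻⁶) = 88.60 K.
T = 26.6 + 88.60 = 115.2 °C.

115 °C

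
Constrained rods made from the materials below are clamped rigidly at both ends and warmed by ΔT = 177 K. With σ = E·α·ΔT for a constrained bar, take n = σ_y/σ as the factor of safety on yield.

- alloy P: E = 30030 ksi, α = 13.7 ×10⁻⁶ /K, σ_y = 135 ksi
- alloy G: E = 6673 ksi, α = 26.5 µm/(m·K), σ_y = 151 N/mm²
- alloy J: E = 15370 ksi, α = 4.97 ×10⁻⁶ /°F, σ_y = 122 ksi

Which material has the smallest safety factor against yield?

Converting E to GPa, α to ×10⁻⁶/K, σ_y to MPa, then σ and n for each:
  alloy P: E = 207.0, α = 13.7, σ_y = 930.8 → σ = 502 MPa, n = 1.85
  alloy G: E = 46.01, α = 26.5, σ_y = 151.0 → σ = 216 MPa, n = 0.700
  alloy J: E = 106.0, α = 8.95, σ_y = 841.2 → σ = 168 MPa, n = 5.01
Smallest n: alloy G with n = 0.700.

alloy G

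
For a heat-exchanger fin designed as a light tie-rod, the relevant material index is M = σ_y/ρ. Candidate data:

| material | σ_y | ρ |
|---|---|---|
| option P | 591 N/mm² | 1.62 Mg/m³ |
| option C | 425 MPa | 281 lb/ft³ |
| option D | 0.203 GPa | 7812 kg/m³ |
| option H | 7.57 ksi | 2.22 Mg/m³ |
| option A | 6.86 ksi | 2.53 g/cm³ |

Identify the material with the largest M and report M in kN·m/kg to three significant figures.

Normalizing units and computing the index:
  option P: σ_y = 591.0 MPa, ρ = 1620 kg/m³
  option C: σ_y = 425.0 MPa, ρ = 4501 kg/m³
  option D: σ_y = 203.0 MPa, ρ = 7812 kg/m³
  option H: σ_y = 52.19 MPa, ρ = 2220 kg/m³
  option A: σ_y = 47.30 MPa, ρ = 2530 kg/m³
  option P: M = 365 kN·m/kg
  option C: M = 94.4 kN·m/kg
  option D: M = 26.0 kN·m/kg
  option H: M = 23.5 kN·m/kg
  option A: M = 18.7 kN·m/kg
Highest index: option P.

option P, M = 365 kN·m/kg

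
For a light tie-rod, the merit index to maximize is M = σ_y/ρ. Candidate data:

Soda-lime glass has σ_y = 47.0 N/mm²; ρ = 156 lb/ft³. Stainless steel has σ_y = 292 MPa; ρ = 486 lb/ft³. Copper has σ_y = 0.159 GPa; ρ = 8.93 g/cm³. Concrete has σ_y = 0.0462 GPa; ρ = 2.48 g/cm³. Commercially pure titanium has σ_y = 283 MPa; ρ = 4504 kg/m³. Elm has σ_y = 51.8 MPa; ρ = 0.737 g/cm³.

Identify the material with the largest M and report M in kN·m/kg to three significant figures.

Normalizing units and computing the index:
  soda-lime glass: σ_y = 47.00 MPa, ρ = 2499 kg/m³
  stainless steel: σ_y = 292.0 MPa, ρ = 7785 kg/m³
  copper: σ_y = 159.0 MPa, ρ = 8930 kg/m³
  concrete: σ_y = 46.20 MPa, ρ = 2480 kg/m³
  commercially pure titanium: σ_y = 283.0 MPa, ρ = 4504 kg/m³
  elm: σ_y = 51.80 MPa, ρ = 737.0 kg/m³
  elm: M = 70.3 kN·m/kg
  commercially pure titanium: M = 62.8 kN·m/kg
  stainless steel: M = 37.5 kN·m/kg
  soda-lime glass: M = 18.8 kN·m/kg
  concrete: M = 18.6 kN·m/kg
  copper: M = 17.8 kN·m/kg
Elm ranks first.

elm, M = 70.3 kN·m/kg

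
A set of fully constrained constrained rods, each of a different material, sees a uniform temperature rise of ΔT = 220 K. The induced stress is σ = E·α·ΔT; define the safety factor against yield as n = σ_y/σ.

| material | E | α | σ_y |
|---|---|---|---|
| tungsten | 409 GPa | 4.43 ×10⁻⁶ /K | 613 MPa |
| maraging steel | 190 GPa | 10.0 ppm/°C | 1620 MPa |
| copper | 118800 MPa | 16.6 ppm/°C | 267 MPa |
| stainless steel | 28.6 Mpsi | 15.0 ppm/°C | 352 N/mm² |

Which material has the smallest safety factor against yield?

stainless steel

In consistent units (E in GPa, α in ×10⁻⁶/K, σ_y in MPa):
  tungsten: E = 409.0, α = 4.43, σ_y = 613.0 → σ = 399 MPa, n = 1.54
  maraging steel: E = 190.0, α = 10.0, σ_y = 1620 → σ = 418 MPa, n = 3.88
  copper: E = 118.8, α = 16.6, σ_y = 267.0 → σ = 434 MPa, n = 0.615
  stainless steel: E = 197.2, α = 15.0, σ_y = 352.0 → σ = 651 MPa, n = 0.541
Smallest n: stainless steel with n = 0.541.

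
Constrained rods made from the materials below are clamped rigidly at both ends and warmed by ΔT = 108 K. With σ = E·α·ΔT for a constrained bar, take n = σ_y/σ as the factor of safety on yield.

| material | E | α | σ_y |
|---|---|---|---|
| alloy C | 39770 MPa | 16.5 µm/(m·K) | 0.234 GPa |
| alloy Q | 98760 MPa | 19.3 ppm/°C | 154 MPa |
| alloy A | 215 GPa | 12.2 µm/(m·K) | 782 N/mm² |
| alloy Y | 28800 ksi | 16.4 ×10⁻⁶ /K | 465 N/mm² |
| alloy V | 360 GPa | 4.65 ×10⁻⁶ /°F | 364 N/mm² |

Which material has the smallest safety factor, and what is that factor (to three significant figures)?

With everything in SI (GPa, ×10⁻⁶/K, MPa):
  alloy C: E = 39.77, α = 16.5, σ_y = 234.0 → σ = 70.9 MPa, n = 3.30
  alloy Q: E = 98.76, α = 19.3, σ_y = 154.0 → σ = 206 MPa, n = 0.748
  alloy A: E = 215.0, α = 12.2, σ_y = 782.0 → σ = 283 MPa, n = 2.76
  alloy Y: E = 198.6, α = 16.4, σ_y = 465.0 → σ = 352 MPa, n = 1.32
  alloy V: E = 360.0, α = 8.37, σ_y = 364.0 → σ = 325 MPa, n = 1.12
Smallest n: alloy Q with n = 0.748.

alloy Q, n = 0.748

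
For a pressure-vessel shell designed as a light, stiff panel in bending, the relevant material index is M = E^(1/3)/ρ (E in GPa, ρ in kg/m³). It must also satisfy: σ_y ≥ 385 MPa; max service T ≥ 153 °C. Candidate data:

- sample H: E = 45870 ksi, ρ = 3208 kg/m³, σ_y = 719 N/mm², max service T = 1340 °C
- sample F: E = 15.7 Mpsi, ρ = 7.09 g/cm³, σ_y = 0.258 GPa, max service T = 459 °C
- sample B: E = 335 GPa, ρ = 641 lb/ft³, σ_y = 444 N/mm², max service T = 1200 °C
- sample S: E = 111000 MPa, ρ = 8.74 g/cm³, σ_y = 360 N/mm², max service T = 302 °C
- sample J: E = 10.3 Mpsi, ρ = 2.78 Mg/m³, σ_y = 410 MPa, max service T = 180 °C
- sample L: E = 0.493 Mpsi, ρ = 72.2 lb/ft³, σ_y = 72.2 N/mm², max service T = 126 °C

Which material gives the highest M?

Screen on constraints: σ_y ≥ 385 MPa; max service T ≥ 153 °C. Survivors: sample H, sample B, sample J.
Putting every candidate on a common basis:
  sample H: E = 316.3 GPa, ρ = 3208 kg/m³
  sample B: E = 335.0 GPa, ρ = 10270 kg/m³
  sample J: E = 71.02 GPa, ρ = 2780 kg/m³
  sample H: M = 2.12×10⁻³
  sample J: M = 1.49×10⁻³
  sample B: M = 0.676×10⁻³
Highest index: sample H.

sample H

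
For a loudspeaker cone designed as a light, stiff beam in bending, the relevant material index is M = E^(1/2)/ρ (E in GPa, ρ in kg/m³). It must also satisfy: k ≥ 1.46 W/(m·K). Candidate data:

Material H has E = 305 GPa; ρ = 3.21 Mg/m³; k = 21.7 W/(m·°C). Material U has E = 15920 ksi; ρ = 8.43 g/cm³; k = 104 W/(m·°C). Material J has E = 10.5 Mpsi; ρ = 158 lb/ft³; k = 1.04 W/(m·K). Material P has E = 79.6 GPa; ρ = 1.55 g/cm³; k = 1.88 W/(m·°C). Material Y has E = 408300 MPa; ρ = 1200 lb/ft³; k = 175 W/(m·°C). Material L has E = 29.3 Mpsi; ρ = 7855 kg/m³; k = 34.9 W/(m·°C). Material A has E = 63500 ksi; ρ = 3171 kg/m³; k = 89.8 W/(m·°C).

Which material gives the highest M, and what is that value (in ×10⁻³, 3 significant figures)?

material A, M = 6.60×10⁻³

Screen on constraints: k ≥ 1.46 W/(m·K). Survivors: material H, material U, material P, material Y, material L, material A.
Normalizing units and computing the index:
  material H: E = 305.0 GPa, ρ = 3210 kg/m³
  material U: E = 109.8 GPa, ρ = 8430 kg/m³
  material P: E = 79.60 GPa, ρ = 1550 kg/m³
  material Y: E = 408.3 GPa, ρ = 19220 kg/m³
  material L: E = 202.0 GPa, ρ = 7855 kg/m³
  material A: E = 437.8 GPa, ρ = 3171 kg/m³
  material A: M = 6.60×10⁻³
  material P: M = 5.76×10⁻³
  material H: M = 5.44×10⁻³
  material L: M = 1.81×10⁻³
  material U: M = 1.24×10⁻³
  material Y: M = 1.05×10⁻³
Material A has the largest M.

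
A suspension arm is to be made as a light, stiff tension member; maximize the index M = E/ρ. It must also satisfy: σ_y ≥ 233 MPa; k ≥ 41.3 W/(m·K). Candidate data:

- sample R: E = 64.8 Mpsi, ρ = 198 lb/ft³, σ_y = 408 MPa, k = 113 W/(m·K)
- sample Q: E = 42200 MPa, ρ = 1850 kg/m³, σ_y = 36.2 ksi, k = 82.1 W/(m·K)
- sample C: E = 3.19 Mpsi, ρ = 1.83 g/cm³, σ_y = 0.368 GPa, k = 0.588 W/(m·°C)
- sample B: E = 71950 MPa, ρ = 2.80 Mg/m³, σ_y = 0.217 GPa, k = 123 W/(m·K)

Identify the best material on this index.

sample R

Screen on constraints: σ_y ≥ 233 MPa; k ≥ 41.3 W/(m·K). Survivors: sample R, sample Q.
Convert each candidate to consistent units, then evaluate M:
  sample R: E = 446.8 GPa, ρ = 3172 kg/m³
  sample Q: E = 42.20 GPa, ρ = 1850 kg/m³
  sample R: M = 141 MN·m/kg
  sample Q: M = 22.8 MN·m/kg
Sample R has the largest M.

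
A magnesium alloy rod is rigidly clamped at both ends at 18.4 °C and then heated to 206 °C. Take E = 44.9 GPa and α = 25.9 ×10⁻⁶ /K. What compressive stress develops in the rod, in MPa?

ΔT = 187.6 K. Constrained thermal stress σ = E·α·ΔT = 44.90×10³ MPa × 25.9×10⁻⁶ × 187.6 = 218 MPa (compressive).

218 MPa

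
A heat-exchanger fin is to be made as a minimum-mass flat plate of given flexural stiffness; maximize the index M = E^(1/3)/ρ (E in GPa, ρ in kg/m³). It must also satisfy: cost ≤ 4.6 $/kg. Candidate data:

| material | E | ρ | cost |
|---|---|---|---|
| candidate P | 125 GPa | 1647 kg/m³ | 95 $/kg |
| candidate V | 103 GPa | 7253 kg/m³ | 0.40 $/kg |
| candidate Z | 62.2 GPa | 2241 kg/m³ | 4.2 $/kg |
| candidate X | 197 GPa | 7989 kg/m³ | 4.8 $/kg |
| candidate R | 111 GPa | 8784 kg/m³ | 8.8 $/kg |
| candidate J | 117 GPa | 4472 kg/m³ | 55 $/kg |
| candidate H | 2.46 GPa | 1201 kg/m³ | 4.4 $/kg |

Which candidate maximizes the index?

Screen on constraints: cost ≤ 4.6 $/kg. Survivors: candidate V, candidate Z, candidate H.
Evaluate M for each candidate:
  candidate Z: M = 1.77×10⁻³
  candidate H: M = 1.12×10⁻³
  candidate V: M = 0.646×10⁻³
Candidate Z has the largest M.

candidate Z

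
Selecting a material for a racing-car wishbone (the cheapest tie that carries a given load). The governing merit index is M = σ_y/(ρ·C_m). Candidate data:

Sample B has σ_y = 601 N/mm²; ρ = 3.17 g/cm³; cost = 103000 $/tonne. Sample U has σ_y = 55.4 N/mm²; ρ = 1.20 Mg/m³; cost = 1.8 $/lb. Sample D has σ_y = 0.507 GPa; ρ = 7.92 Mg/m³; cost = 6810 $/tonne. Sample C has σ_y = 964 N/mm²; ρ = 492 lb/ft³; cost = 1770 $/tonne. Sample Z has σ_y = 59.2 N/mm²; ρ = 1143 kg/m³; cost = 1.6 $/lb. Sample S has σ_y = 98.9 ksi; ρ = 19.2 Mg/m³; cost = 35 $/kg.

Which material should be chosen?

sample C

In SI units:
  sample B: σ_y = 601.0 MPa, ρ = 3170 kg/m³, cost = 103.0 $/kg
  sample U: σ_y = 55.40 MPa, ρ = 1200 kg/m³, cost = 3.968 $/kg
  sample D: σ_y = 507.0 MPa, ρ = 7920 kg/m³, cost = 6.810 $/kg
  sample C: σ_y = 964.0 MPa, ρ = 7881 kg/m³, cost = 1.770 $/kg
  sample Z: σ_y = 59.20 MPa, ρ = 1143 kg/m³, cost = 3.527 $/kg
  sample S: σ_y = 681.9 MPa, ρ = 19200 kg/m³, cost = 35.00 $/kg
  sample C: M = 69.1 kN·m per $
  sample Z: M = 14.7 kN·m per $
  sample U: M = 11.6 kN·m per $
  sample D: M = 9.40 kN·m per $
  sample B: M = 1.84 kN·m per $
  sample S: M = 1.01 kN·m per $
Sample C ranks first.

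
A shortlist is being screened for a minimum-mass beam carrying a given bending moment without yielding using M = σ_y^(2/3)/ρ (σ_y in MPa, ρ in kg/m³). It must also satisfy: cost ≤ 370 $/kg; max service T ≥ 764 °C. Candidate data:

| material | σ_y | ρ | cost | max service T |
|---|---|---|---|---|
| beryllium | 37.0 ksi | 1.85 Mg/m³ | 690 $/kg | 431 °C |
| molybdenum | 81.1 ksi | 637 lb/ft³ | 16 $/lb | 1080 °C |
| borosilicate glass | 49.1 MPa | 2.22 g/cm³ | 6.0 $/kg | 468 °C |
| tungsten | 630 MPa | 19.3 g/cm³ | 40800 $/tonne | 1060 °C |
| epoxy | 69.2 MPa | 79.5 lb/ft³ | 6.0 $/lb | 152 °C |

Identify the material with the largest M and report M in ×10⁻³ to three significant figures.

Screen on constraints: cost ≤ 370 $/kg; max service T ≥ 764 °C. Survivors: molybdenum, tungsten.
In SI units:
  molybdenum: σ_y = 559.2 MPa, ρ = 10200 kg/m³
  tungsten: σ_y = 630.0 MPa, ρ = 19300 kg/m³
  molybdenum: M = 6.65×10⁻³
  tungsten: M = 3.81×10⁻³
Molybdenum ranks first.

molybdenum, M = 6.65×10⁻³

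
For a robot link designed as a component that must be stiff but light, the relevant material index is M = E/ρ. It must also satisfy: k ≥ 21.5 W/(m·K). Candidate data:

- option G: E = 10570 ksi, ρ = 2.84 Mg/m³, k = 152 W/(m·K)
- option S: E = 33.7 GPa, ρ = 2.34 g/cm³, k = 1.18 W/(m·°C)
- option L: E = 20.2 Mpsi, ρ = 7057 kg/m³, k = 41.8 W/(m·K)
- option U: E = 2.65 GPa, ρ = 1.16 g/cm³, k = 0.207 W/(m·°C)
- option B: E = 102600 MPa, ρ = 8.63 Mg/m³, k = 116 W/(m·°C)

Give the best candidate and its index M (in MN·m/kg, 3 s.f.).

Screen on constraints: k ≥ 21.5 W/(m·K). Survivors: option G, option L, option B.
After converting to SI:
  option G: E = 72.88 GPa, ρ = 2840 kg/m³
  option L: E = 139.3 GPa, ρ = 7057 kg/m³
  option B: E = 102.6 GPa, ρ = 8630 kg/m³
  option G: M = 25.7 MN·m/kg
  option L: M = 19.7 MN·m/kg
  option B: M = 11.9 MN·m/kg
Option G ranks first.

option G, M = 25.7 MN·m/kg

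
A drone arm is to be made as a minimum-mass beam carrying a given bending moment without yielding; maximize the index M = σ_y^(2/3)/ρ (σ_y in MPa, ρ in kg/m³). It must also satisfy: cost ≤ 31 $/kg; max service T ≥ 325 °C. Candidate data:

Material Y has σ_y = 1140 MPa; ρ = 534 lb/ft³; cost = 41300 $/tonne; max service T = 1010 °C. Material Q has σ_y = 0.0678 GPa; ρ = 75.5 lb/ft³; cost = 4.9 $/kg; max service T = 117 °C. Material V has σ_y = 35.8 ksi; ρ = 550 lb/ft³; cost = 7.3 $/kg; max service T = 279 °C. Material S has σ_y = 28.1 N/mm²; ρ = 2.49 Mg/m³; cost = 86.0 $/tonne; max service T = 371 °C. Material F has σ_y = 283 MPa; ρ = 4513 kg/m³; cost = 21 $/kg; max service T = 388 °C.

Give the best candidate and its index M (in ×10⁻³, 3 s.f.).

Screen on constraints: cost ≤ 31 $/kg; max service T ≥ 325 °C. Survivors: material S, material F.
In SI units:
  material S: σ_y = 28.10 MPa, ρ = 2490 kg/m³
  material F: σ_y = 283.0 MPa, ρ = 4513 kg/m³
  material F: M = 9.55×10⁻³
  material S: M = 3.71×10⁻³
Material F ranks first.

material F, M = 9.55×10⁻³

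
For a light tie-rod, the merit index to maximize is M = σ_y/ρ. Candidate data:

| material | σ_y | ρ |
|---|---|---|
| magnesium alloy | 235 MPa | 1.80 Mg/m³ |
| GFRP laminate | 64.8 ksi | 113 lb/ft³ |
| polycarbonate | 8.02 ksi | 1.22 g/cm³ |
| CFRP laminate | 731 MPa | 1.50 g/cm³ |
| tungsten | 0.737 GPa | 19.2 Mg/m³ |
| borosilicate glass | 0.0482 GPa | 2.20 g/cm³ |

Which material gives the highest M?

CFRP laminate

Convert each candidate to consistent units, then evaluate M:
  magnesium alloy: σ_y = 235.0 MPa, ρ = 1800 kg/m³
  GFRP laminate: σ_y = 446.8 MPa, ρ = 1810 kg/m³
  polycarbonate: σ_y = 55.30 MPa, ρ = 1220 kg/m³
  CFRP laminate: σ_y = 731.0 MPa, ρ = 1500 kg/m³
  tungsten: σ_y = 737.0 MPa, ρ = 19200 kg/m³
  borosilicate glass: σ_y = 48.20 MPa, ρ = 2200 kg/m³
  CFRP laminate: M = 487 kN·m/kg
  GFRP laminate: M = 247 kN·m/kg
  magnesium alloy: M = 131 kN·m/kg
  polycarbonate: M = 45.3 kN·m/kg
  tungsten: M = 38.4 kN·m/kg
  borosilicate glass: M = 21.9 kN·m/kg
CFRP laminate ranks first.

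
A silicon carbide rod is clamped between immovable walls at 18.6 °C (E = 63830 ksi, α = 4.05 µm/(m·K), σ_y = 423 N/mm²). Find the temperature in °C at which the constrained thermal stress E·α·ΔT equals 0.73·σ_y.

192 °C

E = 63830 ksi = 440.1 GPa.
σ_y = 423 N/mm² = 423.0 MPa.
E·α·ΔT = 308.8 MPa ⇒ ΔT = 308.8 / (440.1×10³ × 4.05×10⁻⁶) = 173.2 K.
T = 18.6 + 173.2 = 191.8 °C.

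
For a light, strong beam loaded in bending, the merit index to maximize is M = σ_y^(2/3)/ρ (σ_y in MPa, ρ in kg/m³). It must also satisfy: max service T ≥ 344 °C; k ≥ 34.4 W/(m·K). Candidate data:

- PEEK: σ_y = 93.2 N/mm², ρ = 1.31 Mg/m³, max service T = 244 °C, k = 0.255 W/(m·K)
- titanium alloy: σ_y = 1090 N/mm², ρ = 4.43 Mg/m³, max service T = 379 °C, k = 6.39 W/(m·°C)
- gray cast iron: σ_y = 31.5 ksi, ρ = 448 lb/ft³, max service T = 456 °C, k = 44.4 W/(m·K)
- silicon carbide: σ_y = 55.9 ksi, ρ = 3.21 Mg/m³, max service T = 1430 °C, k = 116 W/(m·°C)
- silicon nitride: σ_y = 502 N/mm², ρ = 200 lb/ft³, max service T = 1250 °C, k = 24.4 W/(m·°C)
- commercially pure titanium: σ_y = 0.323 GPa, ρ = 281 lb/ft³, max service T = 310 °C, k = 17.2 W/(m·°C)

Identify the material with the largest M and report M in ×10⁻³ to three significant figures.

Screen on constraints: max service T ≥ 344 °C; k ≥ 34.4 W/(m·K). Survivors: gray cast iron, silicon carbide.
Putting every candidate on a common basis:
  gray cast iron: σ_y = 217.2 MPa, ρ = 7176 kg/m³
  silicon carbide: σ_y = 385.4 MPa, ρ = 3210 kg/m³
  silicon carbide: M = 16.5×10⁻³
  gray cast iron: M = 5.03×10⁻³
Silicon carbide has the largest M.

silicon carbide, M = 16.5×10⁻³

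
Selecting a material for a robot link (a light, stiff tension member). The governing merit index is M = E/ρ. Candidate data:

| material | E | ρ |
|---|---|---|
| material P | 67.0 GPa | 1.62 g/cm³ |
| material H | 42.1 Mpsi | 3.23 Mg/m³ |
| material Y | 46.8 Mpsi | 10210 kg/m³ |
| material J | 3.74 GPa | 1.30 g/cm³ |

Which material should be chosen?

material H

Putting every candidate on a common basis:
  material P: E = 67.00 GPa, ρ = 1620 kg/m³
  material H: E = 290.3 GPa, ρ = 3230 kg/m³
  material Y: E = 322.7 GPa, ρ = 10210 kg/m³
  material J: E = 3.740 GPa, ρ = 1300 kg/m³
  material H: M = 89.9 MN·m/kg
  material P: M = 41.4 MN·m/kg
  material Y: M = 31.6 MN·m/kg
  material J: M = 2.88 MN·m/kg
Highest index: material H.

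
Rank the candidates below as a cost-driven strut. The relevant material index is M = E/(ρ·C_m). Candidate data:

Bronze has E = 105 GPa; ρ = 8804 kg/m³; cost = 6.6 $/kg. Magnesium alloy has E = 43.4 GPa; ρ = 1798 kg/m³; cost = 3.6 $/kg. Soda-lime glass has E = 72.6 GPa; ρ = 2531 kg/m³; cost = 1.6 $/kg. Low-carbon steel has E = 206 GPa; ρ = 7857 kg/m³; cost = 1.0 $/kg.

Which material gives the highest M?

Evaluate M for each candidate:
  low-carbon steel: M = 26.2 MN·m per $
  soda-lime glass: M = 17.9 MN·m per $
  magnesium alloy: M = 6.70 MN·m per $
  bronze: M = 1.81 MN·m per $
The maximum is for low-carbon steel.

low-carbon steel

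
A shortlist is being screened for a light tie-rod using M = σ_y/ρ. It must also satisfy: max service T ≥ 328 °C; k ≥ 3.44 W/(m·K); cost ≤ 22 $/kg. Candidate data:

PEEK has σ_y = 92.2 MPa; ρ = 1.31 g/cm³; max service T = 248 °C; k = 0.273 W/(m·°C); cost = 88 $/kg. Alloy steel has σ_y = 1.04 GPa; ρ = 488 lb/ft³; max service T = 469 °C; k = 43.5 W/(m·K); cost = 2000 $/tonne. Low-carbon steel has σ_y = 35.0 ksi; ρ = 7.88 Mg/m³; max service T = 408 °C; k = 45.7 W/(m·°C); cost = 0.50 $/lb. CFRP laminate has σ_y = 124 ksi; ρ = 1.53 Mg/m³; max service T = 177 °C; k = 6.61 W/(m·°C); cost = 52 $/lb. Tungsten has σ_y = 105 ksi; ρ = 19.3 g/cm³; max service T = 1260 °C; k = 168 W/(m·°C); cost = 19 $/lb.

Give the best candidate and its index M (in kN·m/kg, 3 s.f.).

alloy steel, M = 133 kN·m/kg

Screen on constraints: max service T ≥ 328 °C; k ≥ 3.44 W/(m·K); cost ≤ 22 $/kg. Survivors: alloy steel, low-carbon steel.
After converting to SI:
  alloy steel: σ_y = 1040 MPa, ρ = 7817 kg/m³
  low-carbon steel: σ_y = 241.3 MPa, ρ = 7880 kg/m³
  alloy steel: M = 133 kN·m/kg
  low-carbon steel: M = 30.6 kN·m/kg
Alloy steel has the largest M.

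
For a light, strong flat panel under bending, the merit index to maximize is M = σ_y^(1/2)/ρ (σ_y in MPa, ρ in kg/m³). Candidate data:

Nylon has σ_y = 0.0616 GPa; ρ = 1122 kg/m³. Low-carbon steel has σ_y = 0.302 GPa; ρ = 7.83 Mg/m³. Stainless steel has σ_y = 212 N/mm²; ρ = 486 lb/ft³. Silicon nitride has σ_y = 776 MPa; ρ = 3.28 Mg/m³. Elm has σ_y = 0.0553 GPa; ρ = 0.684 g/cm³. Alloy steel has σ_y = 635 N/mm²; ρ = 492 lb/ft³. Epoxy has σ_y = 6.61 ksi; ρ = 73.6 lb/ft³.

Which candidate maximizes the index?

elm

After converting to SI:
  nylon: σ_y = 61.60 MPa, ρ = 1122 kg/m³
  low-carbon steel: σ_y = 302.0 MPa, ρ = 7830 kg/m³
  stainless steel: σ_y = 212.0 MPa, ρ = 7785 kg/m³
  silicon nitride: σ_y = 776.0 MPa, ρ = 3280 kg/m³
  elm: σ_y = 55.30 MPa, ρ = 684.0 kg/m³
  alloy steel: σ_y = 635.0 MPa, ρ = 7881 kg/m³
  epoxy: σ_y = 45.57 MPa, ρ = 1179 kg/m³
  elm: M = 10.9×10⁻³
  silicon nitride: M = 8.49×10⁻³
  nylon: M = 7.00×10⁻³
  epoxy: M = 5.73×10⁻³
  alloy steel: M = 3.20×10⁻³
  low-carbon steel: M = 2.22×10⁻³
  stainless steel: M = 1.87×10⁻³
The maximum is for elm.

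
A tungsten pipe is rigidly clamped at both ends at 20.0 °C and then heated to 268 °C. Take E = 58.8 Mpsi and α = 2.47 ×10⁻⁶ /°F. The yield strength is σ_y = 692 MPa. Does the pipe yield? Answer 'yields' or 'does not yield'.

does not yield

E = 58.8 Mpsi = 405.4 GPa.
α = 2.47×10⁻⁶/°F × 9/5 = 4.45×10⁻⁶/K.
ΔT = 248.0 K. Constrained thermal stress σ = E·α·ΔT = 405.4×10³ MPa × 4.45×10⁻⁶ × 248.0 = 447 MPa (compressive).
Compare to σ_y = 692 MPa: σ < σ_y, so it does not yield.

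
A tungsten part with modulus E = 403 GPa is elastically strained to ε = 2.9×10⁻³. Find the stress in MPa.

1170 MPa

σ = E·ε = 403000 MPa × 2.9×10⁻³ = 1170 MPa.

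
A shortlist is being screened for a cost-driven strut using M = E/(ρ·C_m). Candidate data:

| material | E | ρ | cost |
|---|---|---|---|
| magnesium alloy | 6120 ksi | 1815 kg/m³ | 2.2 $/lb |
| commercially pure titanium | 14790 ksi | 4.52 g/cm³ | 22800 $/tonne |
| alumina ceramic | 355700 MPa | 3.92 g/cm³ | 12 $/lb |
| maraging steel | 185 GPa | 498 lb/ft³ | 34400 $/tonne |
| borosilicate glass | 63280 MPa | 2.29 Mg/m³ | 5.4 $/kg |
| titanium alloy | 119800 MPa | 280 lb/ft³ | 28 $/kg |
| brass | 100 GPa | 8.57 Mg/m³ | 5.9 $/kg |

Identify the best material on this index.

Putting every candidate on a common basis:
  magnesium alloy: E = 42.20 GPa, ρ = 1815 kg/m³, cost = 4.850 $/kg
  commercially pure titanium: E = 102.0 GPa, ρ = 4520 kg/m³, cost = 22.80 $/kg
  alumina ceramic: E = 355.7 GPa, ρ = 3920 kg/m³, cost = 26.46 $/kg
  maraging steel: E = 185.0 GPa, ρ = 7977 kg/m³, cost = 34.40 $/kg
  borosilicate glass: E = 63.28 GPa, ρ = 2290 kg/m³, cost = 5.400 $/kg
  titanium alloy: E = 119.8 GPa, ρ = 4485 kg/m³, cost = 28.00 $/kg
  brass: E = 100.0 GPa, ρ = 8570 kg/m³, cost = 5.900 $/kg
  borosilicate glass: M = 5.12 MN·m per $
  magnesium alloy: M = 4.79 MN·m per $
  alumina ceramic: M = 3.43 MN·m per $
  brass: M = 1.98 MN·m per $
  commercially pure titanium: M = 0.989 MN·m per $
  titanium alloy: M = 0.954 MN·m per $
  maraging steel: M = 0.674 MN·m per $
The maximum is for borosilicate glass.

borosilicate glass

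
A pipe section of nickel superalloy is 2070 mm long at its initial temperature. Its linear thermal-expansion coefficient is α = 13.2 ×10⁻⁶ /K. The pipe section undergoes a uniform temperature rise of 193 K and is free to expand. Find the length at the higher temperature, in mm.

ΔL = α·L₀·ΔT = 13.2×10⁻⁶ × 2070 mm × 193.0 K = 5.27 mm.
L = L₀ + ΔL = 2070 + 5.27 = 2075.3 mm.

2075.3 mm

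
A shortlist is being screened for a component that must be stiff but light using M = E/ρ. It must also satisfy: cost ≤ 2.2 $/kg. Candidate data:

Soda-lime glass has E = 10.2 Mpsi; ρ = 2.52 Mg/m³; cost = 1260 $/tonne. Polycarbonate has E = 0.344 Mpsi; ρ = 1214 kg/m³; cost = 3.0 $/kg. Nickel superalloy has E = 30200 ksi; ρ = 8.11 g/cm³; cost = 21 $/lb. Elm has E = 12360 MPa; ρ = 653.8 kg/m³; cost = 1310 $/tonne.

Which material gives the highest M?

Screen on constraints: cost ≤ 2.2 $/kg. Survivors: soda-lime glass, elm.
Convert each candidate to consistent units, then evaluate M:
  soda-lime glass: E = 70.33 GPa, ρ = 2520 kg/m³
  elm: E = 12.36 GPa, ρ = 653.8 kg/m³
  soda-lime glass: M = 27.9 MN·m/kg
  elm: M = 18.9 MN·m/kg
Soda-lime glass has the largest M.

soda-lime glass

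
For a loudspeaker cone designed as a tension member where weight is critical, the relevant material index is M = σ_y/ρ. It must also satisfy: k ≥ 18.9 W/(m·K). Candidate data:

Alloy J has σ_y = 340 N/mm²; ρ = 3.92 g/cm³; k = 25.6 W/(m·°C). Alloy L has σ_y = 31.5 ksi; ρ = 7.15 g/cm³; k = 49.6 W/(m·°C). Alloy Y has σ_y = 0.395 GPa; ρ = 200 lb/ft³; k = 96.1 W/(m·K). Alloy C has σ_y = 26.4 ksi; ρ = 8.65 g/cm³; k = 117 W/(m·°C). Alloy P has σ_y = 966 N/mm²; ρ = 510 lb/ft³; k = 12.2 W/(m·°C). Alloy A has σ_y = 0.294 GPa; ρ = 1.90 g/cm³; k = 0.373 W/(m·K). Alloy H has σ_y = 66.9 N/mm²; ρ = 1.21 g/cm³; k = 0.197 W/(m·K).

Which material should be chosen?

alloy Y

Screen on constraints: k ≥ 18.9 W/(m·K). Survivors: alloy J, alloy L, alloy Y, alloy C.
After converting to SI:
  alloy J: σ_y = 340.0 MPa, ρ = 3920 kg/m³
  alloy L: σ_y = 217.2 MPa, ρ = 7150 kg/m³
  alloy Y: σ_y = 395.0 MPa, ρ = 3204 kg/m³
  alloy C: σ_y = 182.0 MPa, ρ = 8650 kg/m³
  alloy Y: M = 123 kN·m/kg
  alloy J: M = 86.7 kN·m/kg
  alloy L: M = 30.4 kN·m/kg
  alloy C: M = 21.0 kN·m/kg
Highest index: alloy Y.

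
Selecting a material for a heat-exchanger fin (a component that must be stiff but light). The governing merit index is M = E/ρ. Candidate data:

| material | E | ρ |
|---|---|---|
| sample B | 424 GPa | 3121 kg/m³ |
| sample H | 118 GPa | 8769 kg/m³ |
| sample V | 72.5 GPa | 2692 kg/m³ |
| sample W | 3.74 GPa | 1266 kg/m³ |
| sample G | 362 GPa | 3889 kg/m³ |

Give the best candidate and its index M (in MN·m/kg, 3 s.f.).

Evaluate M for each candidate:
  sample B: M = 136 MN·m/kg
  sample G: M = 93.1 MN·m/kg
  sample V: M = 26.9 MN·m/kg
  sample H: M = 13.5 MN·m/kg
  sample W: M = 2.95 MN·m/kg
The maximum is for sample B.

sample B, M = 136 MN·m/kg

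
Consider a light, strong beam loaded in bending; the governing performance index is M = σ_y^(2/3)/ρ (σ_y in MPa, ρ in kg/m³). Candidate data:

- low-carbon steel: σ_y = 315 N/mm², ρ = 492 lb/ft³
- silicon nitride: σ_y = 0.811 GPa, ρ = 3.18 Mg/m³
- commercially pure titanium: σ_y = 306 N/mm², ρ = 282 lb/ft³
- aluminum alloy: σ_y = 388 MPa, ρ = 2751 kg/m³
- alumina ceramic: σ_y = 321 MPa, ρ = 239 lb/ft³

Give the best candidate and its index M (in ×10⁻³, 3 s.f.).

silicon nitride, M = 27.3×10⁻³

In SI units:
  low-carbon steel: σ_y = 315.0 MPa, ρ = 7881 kg/m³
  silicon nitride: σ_y = 811.0 MPa, ρ = 3180 kg/m³
  commercially pure titanium: σ_y = 306.0 MPa, ρ = 4517 kg/m³
  aluminum alloy: σ_y = 388.0 MPa, ρ = 2751 kg/m³
  alumina ceramic: σ_y = 321.0 MPa, ρ = 3828 kg/m³
  silicon nitride: M = 27.3×10⁻³
  aluminum alloy: M = 19.3×10⁻³
  alumina ceramic: M = 12.2×10⁻³
  commercially pure titanium: M = 10.1×10⁻³
  low-carbon steel: M = 5.87×10⁻³
Highest index: silicon nitride.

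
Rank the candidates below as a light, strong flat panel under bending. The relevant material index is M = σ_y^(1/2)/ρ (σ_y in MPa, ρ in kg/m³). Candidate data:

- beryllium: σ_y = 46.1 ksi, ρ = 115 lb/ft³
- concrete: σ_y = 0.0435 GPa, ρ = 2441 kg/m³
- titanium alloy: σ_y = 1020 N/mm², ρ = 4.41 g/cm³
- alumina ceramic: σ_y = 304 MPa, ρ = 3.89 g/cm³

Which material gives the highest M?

beryllium

Convert each candidate to consistent units, then evaluate M:
  beryllium: σ_y = 317.8 MPa, ρ = 1842 kg/m³
  concrete: σ_y = 43.50 MPa, ρ = 2441 kg/m³
  titanium alloy: σ_y = 1020 MPa, ρ = 4410 kg/m³
  alumina ceramic: σ_y = 304.0 MPa, ρ = 3890 kg/m³
  beryllium: M = 9.68×10⁻³
  titanium alloy: M = 7.24×10⁻³
  alumina ceramic: M = 4.48×10⁻³
  concrete: M = 2.70×10⁻³
The maximum is for beryllium.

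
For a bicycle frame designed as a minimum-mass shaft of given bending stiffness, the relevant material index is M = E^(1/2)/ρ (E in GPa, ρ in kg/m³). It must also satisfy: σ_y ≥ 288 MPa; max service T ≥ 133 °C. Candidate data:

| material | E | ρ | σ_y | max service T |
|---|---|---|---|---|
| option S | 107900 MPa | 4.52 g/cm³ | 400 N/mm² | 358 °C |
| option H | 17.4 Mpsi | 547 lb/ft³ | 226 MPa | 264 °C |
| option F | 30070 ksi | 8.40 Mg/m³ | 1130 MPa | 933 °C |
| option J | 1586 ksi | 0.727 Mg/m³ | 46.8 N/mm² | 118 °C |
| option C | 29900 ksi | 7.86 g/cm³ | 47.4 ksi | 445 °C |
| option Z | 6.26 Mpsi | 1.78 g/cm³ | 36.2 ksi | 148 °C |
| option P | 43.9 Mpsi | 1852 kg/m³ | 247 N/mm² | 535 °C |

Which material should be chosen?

option S

Screen on constraints: σ_y ≥ 288 MPa; max service T ≥ 133 °C. Survivors: option S, option F, option C.
Putting every candidate on a common basis:
  option S: E = 107.9 GPa, ρ = 4520 kg/m³
  option F: E = 207.3 GPa, ρ = 8400 kg/m³
  option C: E = 206.2 GPa, ρ = 7860 kg/m³
  option S: M = 2.30×10⁻³
  option C: M = 1.83×10⁻³
  option F: M = 1.71×10⁻³
Highest index: option S.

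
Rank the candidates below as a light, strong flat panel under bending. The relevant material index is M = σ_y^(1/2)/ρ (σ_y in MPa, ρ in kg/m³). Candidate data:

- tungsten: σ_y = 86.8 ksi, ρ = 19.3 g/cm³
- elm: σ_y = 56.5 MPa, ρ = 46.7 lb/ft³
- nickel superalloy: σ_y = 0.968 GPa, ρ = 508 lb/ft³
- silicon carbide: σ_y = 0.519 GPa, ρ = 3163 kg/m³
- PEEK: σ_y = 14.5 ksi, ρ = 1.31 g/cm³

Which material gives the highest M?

In SI units:
  tungsten: σ_y = 598.5 MPa, ρ = 19300 kg/m³
  elm: σ_y = 56.50 MPa, ρ = 748.1 kg/m³
  nickel superalloy: σ_y = 968.0 MPa, ρ = 8137 kg/m³
  silicon carbide: σ_y = 519.0 MPa, ρ = 3163 kg/m³
  PEEK: σ_y = 99.97 MPa, ρ = 1310 kg/m³
  elm: M = 10.0×10⁻³
  PEEK: M = 7.63×10⁻³
  silicon carbide: M = 7.20×10⁻³
  nickel superalloy: M = 3.82×10⁻³
  tungsten: M = 1.27×10⁻³
Elm ranks first.

elm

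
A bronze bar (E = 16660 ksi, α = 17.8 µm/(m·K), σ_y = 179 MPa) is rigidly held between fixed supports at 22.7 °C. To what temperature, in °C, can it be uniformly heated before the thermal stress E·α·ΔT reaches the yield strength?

110 °C

E = 16660 ksi = 114.9 GPa.
E·α·ΔT = 179.0 MPa ⇒ ΔT = 179.0 / (114.9×10³ × 17.8×10⁻⁶) = 87.55 K.
T = 22.7 + 87.55 = 110.2 °C.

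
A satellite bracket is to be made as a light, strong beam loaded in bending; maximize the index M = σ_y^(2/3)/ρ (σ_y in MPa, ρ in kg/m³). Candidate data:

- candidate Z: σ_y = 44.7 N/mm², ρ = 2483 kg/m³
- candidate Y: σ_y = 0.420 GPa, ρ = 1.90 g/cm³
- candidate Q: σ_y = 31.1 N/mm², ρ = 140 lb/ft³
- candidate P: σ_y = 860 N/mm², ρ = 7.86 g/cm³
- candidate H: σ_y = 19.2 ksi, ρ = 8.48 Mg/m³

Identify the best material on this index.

candidate Y

After converting to SI:
  candidate Z: σ_y = 44.70 MPa, ρ = 2483 kg/m³
  candidate Y: σ_y = 420.0 MPa, ρ = 1900 kg/m³
  candidate Q: σ_y = 31.10 MPa, ρ = 2243 kg/m³
  candidate P: σ_y = 860.0 MPa, ρ = 7860 kg/m³
  candidate H: σ_y = 132.4 MPa, ρ = 8480 kg/m³
  candidate Y: M = 29.5×10⁻³
  candidate P: M = 11.5×10⁻³
  candidate Z: M = 5.07×10⁻³
  candidate Q: M = 4.41×10⁻³
  candidate H: M = 3.06×10⁻³
Candidate Y ranks first.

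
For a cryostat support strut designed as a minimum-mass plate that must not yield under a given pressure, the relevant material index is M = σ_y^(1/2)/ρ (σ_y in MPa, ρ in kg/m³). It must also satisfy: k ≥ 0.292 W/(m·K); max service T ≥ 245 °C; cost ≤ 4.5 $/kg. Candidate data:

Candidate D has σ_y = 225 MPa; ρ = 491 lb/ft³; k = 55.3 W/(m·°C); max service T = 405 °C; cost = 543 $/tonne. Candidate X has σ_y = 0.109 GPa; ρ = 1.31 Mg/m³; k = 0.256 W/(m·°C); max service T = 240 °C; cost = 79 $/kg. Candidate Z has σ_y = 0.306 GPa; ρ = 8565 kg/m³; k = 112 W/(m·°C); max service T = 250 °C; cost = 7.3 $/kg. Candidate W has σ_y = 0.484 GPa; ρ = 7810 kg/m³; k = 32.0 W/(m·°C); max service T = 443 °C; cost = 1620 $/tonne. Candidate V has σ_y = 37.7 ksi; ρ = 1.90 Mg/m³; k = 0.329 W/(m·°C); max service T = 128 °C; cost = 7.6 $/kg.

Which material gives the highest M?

Screen on constraints: k ≥ 0.292 W/(m·K); max service T ≥ 245 °C; cost ≤ 4.5 $/kg. Survivors: candidate D, candidate W.
Putting every candidate on a common basis:
  candidate D: σ_y = 225.0 MPa, ρ = 7865 kg/m³
  candidate W: σ_y = 484.0 MPa, ρ = 7810 kg/m³
  candidate W: M = 2.82×10⁻³
  candidate D: M = 1.91×10⁻³
Candidate W has the largest M.

candidate W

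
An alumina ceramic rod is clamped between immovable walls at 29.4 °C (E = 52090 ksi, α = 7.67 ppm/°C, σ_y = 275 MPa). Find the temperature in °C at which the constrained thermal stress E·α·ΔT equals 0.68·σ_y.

E = 52090 ksi = 359.1 GPa.
E·α·ΔT = 187.0 MPa ⇒ ΔT = 187.0 / (359.1×10³ × 7.67×10⁻⁶) = 67.88 K.
T = 29.4 + 67.88 = 97.28 °C.

97.3 °C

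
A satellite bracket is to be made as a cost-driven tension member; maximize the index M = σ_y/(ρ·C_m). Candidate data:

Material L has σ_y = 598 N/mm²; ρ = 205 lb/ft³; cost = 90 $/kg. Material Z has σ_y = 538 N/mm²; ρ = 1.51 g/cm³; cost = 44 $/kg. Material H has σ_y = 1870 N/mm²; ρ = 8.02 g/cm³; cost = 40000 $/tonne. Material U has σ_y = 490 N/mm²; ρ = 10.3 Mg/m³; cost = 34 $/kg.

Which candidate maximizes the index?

material Z

Convert each candidate to consistent units, then evaluate M:
  material L: σ_y = 598.0 MPa, ρ = 3284 kg/m³, cost = 90.00 $/kg
  material Z: σ_y = 538.0 MPa, ρ = 1510 kg/m³, cost = 44.00 $/kg
  material H: σ_y = 1870 MPa, ρ = 8020 kg/m³, cost = 40.00 $/kg
  material U: σ_y = 490.0 MPa, ρ = 10300 kg/m³, cost = 34.00 $/kg
  material Z: M = 8.10 kN·m per $
  material H: M = 5.83 kN·m per $
  material L: M = 2.02 kN·m per $
  material U: M = 1.40 kN·m per $
The maximum is for material Z.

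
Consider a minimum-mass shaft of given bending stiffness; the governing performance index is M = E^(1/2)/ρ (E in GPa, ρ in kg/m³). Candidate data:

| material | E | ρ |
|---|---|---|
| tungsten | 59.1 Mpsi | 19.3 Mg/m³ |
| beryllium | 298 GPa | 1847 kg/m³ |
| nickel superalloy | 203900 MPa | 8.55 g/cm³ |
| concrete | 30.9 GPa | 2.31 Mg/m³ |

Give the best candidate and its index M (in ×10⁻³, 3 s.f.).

beryllium, M = 9.35×10⁻³

Putting every candidate on a common basis:
  tungsten: E = 407.5 GPa, ρ = 19300 kg/m³
  beryllium: E = 298.0 GPa, ρ = 1847 kg/m³
  nickel superalloy: E = 203.9 GPa, ρ = 8550 kg/m³
  concrete: E = 30.90 GPa, ρ = 2310 kg/m³
  beryllium: M = 9.35×10⁻³
  concrete: M = 2.41×10⁻³
  nickel superalloy: M = 1.67×10⁻³
  tungsten: M = 1.05×10⁻³
The maximum is for beryllium.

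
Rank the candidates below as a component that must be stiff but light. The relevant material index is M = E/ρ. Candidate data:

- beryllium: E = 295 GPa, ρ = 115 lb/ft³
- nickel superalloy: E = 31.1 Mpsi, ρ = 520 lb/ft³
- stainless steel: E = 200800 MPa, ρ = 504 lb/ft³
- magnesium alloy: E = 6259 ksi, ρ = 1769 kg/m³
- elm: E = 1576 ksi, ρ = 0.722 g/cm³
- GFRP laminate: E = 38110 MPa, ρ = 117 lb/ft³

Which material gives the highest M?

beryllium

After converting to SI:
  beryllium: E = 295.0 GPa, ρ = 1842 kg/m³
  nickel superalloy: E = 214.4 GPa, ρ = 8330 kg/m³
  stainless steel: E = 200.8 GPa, ρ = 8073 kg/m³
  magnesium alloy: E = 43.15 GPa, ρ = 1769 kg/m³
  elm: E = 10.87 GPa, ρ = 722.0 kg/m³
  GFRP laminate: E = 38.11 GPa, ρ = 1874 kg/m³
  beryllium: M = 160 MN·m/kg
  nickel superalloy: M = 25.7 MN·m/kg
  stainless steel: M = 24.9 MN·m/kg
  magnesium alloy: M = 24.4 MN·m/kg
  GFRP laminate: M = 20.3 MN·m/kg
  elm: M = 15.1 MN·m/kg
Highest index: beryllium.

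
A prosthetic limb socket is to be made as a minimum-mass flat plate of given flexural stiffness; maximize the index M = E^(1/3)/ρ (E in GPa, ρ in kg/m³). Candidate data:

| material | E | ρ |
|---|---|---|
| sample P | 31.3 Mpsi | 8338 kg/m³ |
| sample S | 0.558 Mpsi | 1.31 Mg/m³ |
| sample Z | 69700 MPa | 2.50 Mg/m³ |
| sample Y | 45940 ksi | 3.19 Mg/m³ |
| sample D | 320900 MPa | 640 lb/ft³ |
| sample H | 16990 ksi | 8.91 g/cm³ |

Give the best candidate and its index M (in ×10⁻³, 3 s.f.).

In SI units:
  sample P: E = 215.8 GPa, ρ = 8338 kg/m³
  sample S: E = 3.847 GPa, ρ = 1310 kg/m³
  sample Z: E = 69.70 GPa, ρ = 2500 kg/m³
  sample Y: E = 316.7 GPa, ρ = 3190 kg/m³
  sample D: E = 320.9 GPa, ρ = 10250 kg/m³
  sample H: E = 117.1 GPa, ρ = 8910 kg/m³
  sample Y: M = 2.14×10⁻³
  sample Z: M = 1.65×10⁻³
  sample S: M = 1.20×10⁻³
  sample P: M = 0.719×10⁻³
  sample D: M = 0.668×10⁻³
  sample H: M = 0.549×10⁻³
Highest index: sample Y.

sample Y, M = 2.14×10⁻³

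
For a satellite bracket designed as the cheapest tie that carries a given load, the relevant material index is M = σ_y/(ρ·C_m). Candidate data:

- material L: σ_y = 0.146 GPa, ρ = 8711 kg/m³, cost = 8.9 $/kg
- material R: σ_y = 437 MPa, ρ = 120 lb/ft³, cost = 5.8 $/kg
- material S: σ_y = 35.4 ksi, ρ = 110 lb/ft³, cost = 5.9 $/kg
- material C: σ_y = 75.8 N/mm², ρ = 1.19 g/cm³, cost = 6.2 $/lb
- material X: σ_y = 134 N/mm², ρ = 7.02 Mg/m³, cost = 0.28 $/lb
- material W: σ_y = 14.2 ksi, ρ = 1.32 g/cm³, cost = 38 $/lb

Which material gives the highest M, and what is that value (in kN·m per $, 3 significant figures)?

Normalizing units and computing the index:
  material L: σ_y = 146.0 MPa, ρ = 8711 kg/m³, cost = 8.900 $/kg
  material R: σ_y = 437.0 MPa, ρ = 1922 kg/m³, cost = 5.800 $/kg
  material S: σ_y = 244.1 MPa, ρ = 1762 kg/m³, cost = 5.900 $/kg
  material C: σ_y = 75.80 MPa, ρ = 1190 kg/m³, cost = 13.67 $/kg
  material X: σ_y = 134.0 MPa, ρ = 7020 kg/m³, cost = 0.6173 $/kg
  material W: σ_y = 97.91 MPa, ρ = 1320 kg/m³, cost = 83.77 $/kg
  material R: M = 39.2 kN·m per $
  material X: M = 30.9 kN·m per $
  material S: M = 23.5 kN·m per $
  material C: M = 4.66 kN·m per $
  material L: M = 1.88 kN·m per $
  material W: M = 0.885 kN·m per $
Material R has the largest M.

material R, M = 39.2 kN·m per $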